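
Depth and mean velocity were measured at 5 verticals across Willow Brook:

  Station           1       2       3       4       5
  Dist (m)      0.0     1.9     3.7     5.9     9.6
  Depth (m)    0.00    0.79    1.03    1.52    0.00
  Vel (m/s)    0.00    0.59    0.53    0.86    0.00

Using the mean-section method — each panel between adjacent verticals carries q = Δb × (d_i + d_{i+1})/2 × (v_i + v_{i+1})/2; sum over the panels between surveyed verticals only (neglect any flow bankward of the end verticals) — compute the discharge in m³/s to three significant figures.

Panel 1-2: Δb = 1.9 m, d̄ = (0.00+0.79)/2 = 0.395, v̄ = (0.00+0.59)/2 = 0.295 → q = 1.9×0.395×0.295 = 0.2214 m³/s
Panel 2-3: Δb = 1.8 m, d̄ = (0.79+1.03)/2 = 0.91, v̄ = (0.59+0.53)/2 = 0.56 → q = 1.8×0.91×0.56 = 0.9173 m³/s
Panel 3-4: Δb = 2.2 m, d̄ = (1.03+1.52)/2 = 1.275, v̄ = (0.53+0.86)/2 = 0.695 → q = 2.2×1.275×0.695 = 1.949 m³/s
Panel 4-5: Δb = 3.7 m, d̄ = (1.52+0.00)/2 = 0.76, v̄ = (0.86+0.00)/2 = 0.43 → q = 3.7×0.76×0.43 = 1.209 m³/s
Q = Σ q = 4.297 m³/s

4.30 m³/s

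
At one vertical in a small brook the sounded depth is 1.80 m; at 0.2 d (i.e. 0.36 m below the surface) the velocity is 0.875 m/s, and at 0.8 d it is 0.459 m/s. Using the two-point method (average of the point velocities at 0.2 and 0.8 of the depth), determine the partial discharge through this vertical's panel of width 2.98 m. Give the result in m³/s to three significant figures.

3.58 m³/s

v̄ = (0.875 + 0.459) / 2 = 0.6670 m/s
q = v̄ × d × w = 0.6670 × 1.80 × 2.98 = 3.578 m³/s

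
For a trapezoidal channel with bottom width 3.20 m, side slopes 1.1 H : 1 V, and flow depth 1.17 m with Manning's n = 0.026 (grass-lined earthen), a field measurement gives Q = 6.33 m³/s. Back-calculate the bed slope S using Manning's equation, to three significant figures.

A = (b + z·y)·y = (3.20 + 1.1×1.17)×1.17 = 5.250 m²
P = b + 2y√(1+z²) = 3.20 + 2×1.17×√(1+1.1²) = 6.679 m
R = A/P = 5.250/6.679 = 0.7861 m
S = (Q·n / (1·A·R^(2/3)))² = (6.33×0.026 / (1×5.250×0.8517))² = 0.001355

0.00135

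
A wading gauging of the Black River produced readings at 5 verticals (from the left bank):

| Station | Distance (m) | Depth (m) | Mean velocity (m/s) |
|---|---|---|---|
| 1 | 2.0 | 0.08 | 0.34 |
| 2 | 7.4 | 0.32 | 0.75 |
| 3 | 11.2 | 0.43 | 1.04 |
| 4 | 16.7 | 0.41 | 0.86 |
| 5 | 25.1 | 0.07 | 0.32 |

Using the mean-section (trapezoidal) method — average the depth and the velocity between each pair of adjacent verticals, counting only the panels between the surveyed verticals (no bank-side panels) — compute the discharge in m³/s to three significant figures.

5.25 m³/s

Panel 1-2: Δb = 5.4 m, d̄ = (0.08+0.32)/2 = 0.2, v̄ = (0.34+0.75)/2 = 0.545 → q = 5.4×0.2×0.545 = 0.5886 m³/s
Panel 2-3: Δb = 3.8 m, d̄ = (0.32+0.43)/2 = 0.375, v̄ = (0.75+1.04)/2 = 0.895 → q = 3.8×0.375×0.895 = 1.275 m³/s
Panel 3-4: Δb = 5.5 m, d̄ = (0.43+0.41)/2 = 0.42, v̄ = (1.04+0.86)/2 = 0.95 → q = 5.5×0.42×0.95 = 2.195 m³/s
Panel 4-5: Δb = 8.4 m, d̄ = (0.41+0.07)/2 = 0.24, v̄ = (0.86+0.32)/2 = 0.59 → q = 8.4×0.24×0.59 = 1.189 m³/s
Q = Σ q = 5.248 m³/s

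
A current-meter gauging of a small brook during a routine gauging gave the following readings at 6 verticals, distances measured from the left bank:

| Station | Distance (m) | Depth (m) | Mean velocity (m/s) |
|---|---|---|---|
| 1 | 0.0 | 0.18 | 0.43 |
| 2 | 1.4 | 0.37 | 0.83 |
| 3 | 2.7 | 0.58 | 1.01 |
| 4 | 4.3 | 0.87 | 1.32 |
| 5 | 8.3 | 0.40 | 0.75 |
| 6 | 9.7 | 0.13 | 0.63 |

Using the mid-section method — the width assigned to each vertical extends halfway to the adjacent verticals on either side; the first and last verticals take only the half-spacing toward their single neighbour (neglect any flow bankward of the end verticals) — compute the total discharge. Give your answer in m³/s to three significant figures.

w_1 = (1.4 − 0.0)/2 = 0.7 m; q_1 = 0.43 × 0.18 × 0.7 = 0.05418 m³/s
w_2 = (2.7 − 0.0)/2 = 1.35 m; q_2 = 0.83 × 0.37 × 1.35 = 0.4146 m³/s
w_3 = (4.3 − 1.4)/2 = 1.45 m; q_3 = 1.01 × 0.58 × 1.45 = 0.8494 m³/s
w_4 = (8.3 − 2.7)/2 = 2.8 m; q_4 = 1.32 × 0.87 × 2.8 = 3.216 m³/s
w_5 = (9.7 − 4.3)/2 = 2.7 m; q_5 = 0.75 × 0.40 × 2.7 = 0.8100 m³/s
w_6 = (9.7 − 8.3)/2 = 0.7 m; q_6 = 0.63 × 0.13 × 0.7 = 0.05733 m³/s
Q = Σ qᵢ = 5.401 m³/s

5.40 m³/s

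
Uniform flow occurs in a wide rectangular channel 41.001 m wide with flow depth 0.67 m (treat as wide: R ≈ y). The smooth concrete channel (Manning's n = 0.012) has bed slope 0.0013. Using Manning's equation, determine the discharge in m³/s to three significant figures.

A = b·y = 41.001 × 0.67 = 27.47 m²
Wide channel: R ≈ y = 0.67 m
Q = (1/n)·A·R^(2/3)·S^(1/2) = (1/0.012) × 27.47 × 0.6700^(2/3) × 0.0013^(1/2) = 63.20 m³/s

63.2 m³/s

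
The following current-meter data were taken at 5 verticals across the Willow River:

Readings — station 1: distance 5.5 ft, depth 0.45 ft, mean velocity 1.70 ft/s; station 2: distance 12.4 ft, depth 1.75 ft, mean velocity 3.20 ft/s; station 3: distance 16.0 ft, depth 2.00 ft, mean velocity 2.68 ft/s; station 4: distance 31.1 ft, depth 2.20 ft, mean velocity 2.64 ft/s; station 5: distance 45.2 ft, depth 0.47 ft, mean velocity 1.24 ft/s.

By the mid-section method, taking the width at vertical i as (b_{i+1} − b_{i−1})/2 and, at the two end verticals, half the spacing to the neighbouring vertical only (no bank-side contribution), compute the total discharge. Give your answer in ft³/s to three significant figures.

w_1 = (12.4 − 5.5)/2 = 3.45 ft; q_1 = 1.70 × 0.45 × 3.45 = 2.639 ft³/s
w_2 = (16.0 − 5.5)/2 = 5.25 ft; q_2 = 3.20 × 1.75 × 5.25 = 29.40 ft³/s
w_3 = (31.1 − 12.4)/2 = 9.35 ft; q_3 = 2.68 × 2.00 × 9.35 = 50.12 ft³/s
w_4 = (45.2 − 16.0)/2 = 14.6 ft; q_4 = 2.64 × 2.20 × 14.6 = 84.80 ft³/s
w_5 = (45.2 − 31.1)/2 = 7.05 ft; q_5 = 1.24 × 0.47 × 7.05 = 4.109 ft³/s
Q = Σ qᵢ = 171.1 ft³/s

171 ft³/s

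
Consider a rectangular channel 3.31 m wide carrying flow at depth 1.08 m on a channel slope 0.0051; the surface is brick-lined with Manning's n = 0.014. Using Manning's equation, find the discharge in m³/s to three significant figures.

A = b·y = 3.31 × 1.08 = 3.575 m²
P = b + 2y = 3.31 + 2×1.08 = 5.470 m
R = A/P = 3.575/5.470 = 0.6535 m
Q = (1/n)·A·R^(2/3)·S^(1/2) = (1/0.014) × 3.575 × 0.6535^(2/3) × 0.0051^(1/2) = 13.73 m³/s

13.7 m³/s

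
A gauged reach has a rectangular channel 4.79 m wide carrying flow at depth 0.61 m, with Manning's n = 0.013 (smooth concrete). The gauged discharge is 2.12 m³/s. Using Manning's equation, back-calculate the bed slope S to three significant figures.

0.000233

A = b·y = 4.79 × 0.61 = 2.922 m²
P = b + 2y = 4.79 + 2×0.61 = 6.010 m
R = A/P = 2.922/6.010 = 0.4862 m
S = (Q·n / (1·A·R^(2/3)))² = (2.12×0.013 / (1×2.922×0.6183))² = 0.0002327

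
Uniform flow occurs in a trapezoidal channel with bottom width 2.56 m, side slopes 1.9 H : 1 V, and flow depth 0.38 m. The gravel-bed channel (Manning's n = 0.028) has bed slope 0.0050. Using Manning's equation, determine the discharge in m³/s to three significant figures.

1.40 m³/s

A = (b + z·y)·y = (2.56 + 1.9×0.38)×0.38 = 1.247 m²
P = b + 2y√(1+z²) = 2.56 + 2×0.38×√(1+1.9²) = 4.192 m
R = A/P = 1.247/4.192 = 0.2975 m
Q = (1/n)·A·R^(2/3)·S^(1/2) = (1/0.028) × 1.247 × 0.2975^(2/3) × 0.0050^(1/2) = 1.404 m³/s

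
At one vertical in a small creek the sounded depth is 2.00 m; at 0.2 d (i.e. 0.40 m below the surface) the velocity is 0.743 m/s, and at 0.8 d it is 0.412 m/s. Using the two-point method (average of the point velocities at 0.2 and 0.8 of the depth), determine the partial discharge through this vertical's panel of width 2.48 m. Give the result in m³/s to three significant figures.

2.86 m³/s

v̄ = (0.743 + 0.412) / 2 = 0.5775 m/s
q = v̄ × d × w = 0.5775 × 2.00 × 2.48 = 2.864 m³/s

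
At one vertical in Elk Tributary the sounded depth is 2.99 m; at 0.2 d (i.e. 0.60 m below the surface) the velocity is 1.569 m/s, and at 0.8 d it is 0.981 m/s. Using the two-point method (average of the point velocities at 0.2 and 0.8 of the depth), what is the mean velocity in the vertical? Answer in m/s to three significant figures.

1.28 m/s

v̄ = (1.569 + 0.981) / 2 = 1.275 m/s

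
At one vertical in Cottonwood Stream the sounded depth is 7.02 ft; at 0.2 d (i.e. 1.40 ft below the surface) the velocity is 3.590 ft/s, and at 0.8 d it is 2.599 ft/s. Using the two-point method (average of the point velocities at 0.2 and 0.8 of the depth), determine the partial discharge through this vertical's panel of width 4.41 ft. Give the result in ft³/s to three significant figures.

95.8 ft³/s

v̄ = (3.590 + 2.599) / 2 = 3.095 ft/s
q = v̄ × d × w = 3.095 × 7.02 × 4.41 = 95.80 ft³/s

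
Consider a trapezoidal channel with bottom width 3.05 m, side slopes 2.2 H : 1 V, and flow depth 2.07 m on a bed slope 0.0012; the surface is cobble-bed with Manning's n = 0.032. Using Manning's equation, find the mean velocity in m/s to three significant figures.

1.23 m/s

A = (b + z·y)·y = (3.05 + 2.2×2.07)×2.07 = 15.74 m²
P = b + 2y√(1+z²) = 3.05 + 2×2.07×√(1+2.2²) = 13.05 m
R = A/P = 15.74/13.05 = 1.206 m
Q = (1/n)·A·R^(2/3)·S^(1/2) = (1/0.032) × 15.74 × 1.206^(2/3) × 0.0012^(1/2) = 19.30 m³/s
V = Q/A = 19.30/15.74 = 1.226 m/s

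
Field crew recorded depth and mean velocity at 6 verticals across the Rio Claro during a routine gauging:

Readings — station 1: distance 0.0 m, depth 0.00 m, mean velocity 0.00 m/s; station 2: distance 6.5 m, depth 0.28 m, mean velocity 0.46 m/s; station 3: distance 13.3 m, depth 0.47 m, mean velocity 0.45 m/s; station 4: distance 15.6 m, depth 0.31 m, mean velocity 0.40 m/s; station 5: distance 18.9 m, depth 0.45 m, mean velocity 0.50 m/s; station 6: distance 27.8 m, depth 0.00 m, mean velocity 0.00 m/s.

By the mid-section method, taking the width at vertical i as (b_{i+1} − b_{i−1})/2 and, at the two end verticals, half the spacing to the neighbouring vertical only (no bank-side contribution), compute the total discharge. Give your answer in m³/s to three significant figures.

w_2 = (13.3 − 0.0)/2 = 6.65 m; q_2 = 0.46 × 0.28 × 6.65 = 0.8565 m³/s
w_3 = (15.6 − 6.5)/2 = 4.55 m; q_3 = 0.45 × 0.47 × 4.55 = 0.9623 m³/s
w_4 = (18.9 − 13.3)/2 = 2.8 m; q_4 = 0.40 × 0.31 × 2.8 = 0.3472 m³/s
w_5 = (27.8 − 15.6)/2 = 6.1 m; q_5 = 0.50 × 0.45 × 6.1 = 1.373 m³/s
Stations 1, 6 contribute zero (depth or velocity is 0).
Q = Σ qᵢ = 3.539 m³/s

3.54 m³/s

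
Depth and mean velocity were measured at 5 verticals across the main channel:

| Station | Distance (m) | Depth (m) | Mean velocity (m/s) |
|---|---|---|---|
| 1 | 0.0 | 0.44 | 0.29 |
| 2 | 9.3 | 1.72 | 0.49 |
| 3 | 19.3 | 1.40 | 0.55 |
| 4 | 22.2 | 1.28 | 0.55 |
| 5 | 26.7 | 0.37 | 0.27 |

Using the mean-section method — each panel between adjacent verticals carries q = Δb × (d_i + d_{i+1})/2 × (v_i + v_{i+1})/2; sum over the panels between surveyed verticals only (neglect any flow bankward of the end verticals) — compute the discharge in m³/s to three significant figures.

Panel 1-2: Δb = 9.3 m, d̄ = (0.44+1.72)/2 = 1.08, v̄ = (0.29+0.49)/2 = 0.39 → q = 9.3×1.08×0.39 = 3.917 m³/s
Panel 2-3: Δb = 10 m, d̄ = (1.72+1.40)/2 = 1.56, v̄ = (0.49+0.55)/2 = 0.52 → q = 10×1.56×0.52 = 8.112 m³/s
Panel 3-4: Δb = 2.9 m, d̄ = (1.40+1.28)/2 = 1.34, v̄ = (0.55+0.55)/2 = 0.55 → q = 2.9×1.34×0.55 = 2.137 m³/s
Panel 4-5: Δb = 4.5 m, d̄ = (1.28+0.37)/2 = 0.825, v̄ = (0.55+0.27)/2 = 0.41 → q = 4.5×0.825×0.41 = 1.522 m³/s
Q = Σ q = 15.69 m³/s

15.7 m³/s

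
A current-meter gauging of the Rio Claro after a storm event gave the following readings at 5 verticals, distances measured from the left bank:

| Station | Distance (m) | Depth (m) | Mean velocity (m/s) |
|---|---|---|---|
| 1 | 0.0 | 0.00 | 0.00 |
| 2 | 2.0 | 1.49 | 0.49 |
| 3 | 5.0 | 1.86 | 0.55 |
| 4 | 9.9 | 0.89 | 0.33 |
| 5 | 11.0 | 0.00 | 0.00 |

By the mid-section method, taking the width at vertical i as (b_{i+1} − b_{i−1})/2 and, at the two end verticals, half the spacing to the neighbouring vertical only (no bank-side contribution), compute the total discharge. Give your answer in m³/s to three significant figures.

w_2 = (5.0 − 0.0)/2 = 2.5 m; q_2 = 0.49 × 1.49 × 2.5 = 1.825 m³/s
w_3 = (9.9 − 2.0)/2 = 3.95 m; q_3 = 0.55 × 1.86 × 3.95 = 4.041 m³/s
w_4 = (11.0 − 5.0)/2 = 3 m; q_4 = 0.33 × 0.89 × 3 = 0.8811 m³/s
Stations 1, 5 contribute zero (depth or velocity is 0).
Q = Σ qᵢ = 6.747 m³/s

6.75 m³/s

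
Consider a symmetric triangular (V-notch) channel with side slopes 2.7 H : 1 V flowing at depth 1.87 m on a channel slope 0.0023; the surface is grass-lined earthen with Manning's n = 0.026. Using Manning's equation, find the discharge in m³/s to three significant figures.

16.0 m³/s

A = z·y² = 2.7×1.87² = 9.442 m²
P = 2y√(1+z²) = 2×1.87×√(1+2.7²) = 10.77 m
R = A/P = 9.442/10.77 = 0.8768 m
Q = (1/n)·A·R^(2/3)·S^(1/2) = (1/0.026) × 9.442 × 0.8768^(2/3) × 0.0023^(1/2) = 15.95 m³/s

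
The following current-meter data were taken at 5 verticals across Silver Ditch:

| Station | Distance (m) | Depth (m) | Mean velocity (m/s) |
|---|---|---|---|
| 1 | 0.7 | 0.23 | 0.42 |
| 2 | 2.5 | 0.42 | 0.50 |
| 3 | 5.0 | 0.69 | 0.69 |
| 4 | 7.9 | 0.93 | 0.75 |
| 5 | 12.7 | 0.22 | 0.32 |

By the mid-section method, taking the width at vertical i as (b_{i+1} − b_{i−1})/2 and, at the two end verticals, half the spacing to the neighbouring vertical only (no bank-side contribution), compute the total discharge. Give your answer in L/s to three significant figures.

4680 L/s

w_1 = (2.5 − 0.7)/2 = 0.9 m; q_1 = 0.42 × 0.23 × 0.9 = 0.08694 m³/s
w_2 = (5.0 − 0.7)/2 = 2.15 m; q_2 = 0.50 × 0.42 × 2.15 = 0.4515 m³/s
w_3 = (7.9 − 2.5)/2 = 2.7 m; q_3 = 0.69 × 0.69 × 2.7 = 1.285 m³/s
w_4 = (12.7 − 5.0)/2 = 3.85 m; q_4 = 0.75 × 0.93 × 3.85 = 2.685 m³/s
w_5 = (12.7 − 7.9)/2 = 2.4 m; q_5 = 0.32 × 0.22 × 2.4 = 0.1690 m³/s
Q = Σ qᵢ = 4.678 m³/s
= 4.678 × 1000 = 4678 L/s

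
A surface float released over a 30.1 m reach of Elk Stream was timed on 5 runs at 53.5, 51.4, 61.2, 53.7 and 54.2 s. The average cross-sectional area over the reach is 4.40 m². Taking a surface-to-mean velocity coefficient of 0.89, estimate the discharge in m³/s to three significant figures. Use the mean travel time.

2.15 m³/s

t̄ = (53.5 + 51.4 + 61.2 + 53.7 + 54.2) / 5 = 54.8 s
v_surface = L / t̄ = 30.1 / 54.8 = 0.5493 m/s
v_mean = 0.89 × 0.5493 = 0.4889 m/s
Q = A × v_mean = 4.40 × 0.4889 = 2.151 m³/s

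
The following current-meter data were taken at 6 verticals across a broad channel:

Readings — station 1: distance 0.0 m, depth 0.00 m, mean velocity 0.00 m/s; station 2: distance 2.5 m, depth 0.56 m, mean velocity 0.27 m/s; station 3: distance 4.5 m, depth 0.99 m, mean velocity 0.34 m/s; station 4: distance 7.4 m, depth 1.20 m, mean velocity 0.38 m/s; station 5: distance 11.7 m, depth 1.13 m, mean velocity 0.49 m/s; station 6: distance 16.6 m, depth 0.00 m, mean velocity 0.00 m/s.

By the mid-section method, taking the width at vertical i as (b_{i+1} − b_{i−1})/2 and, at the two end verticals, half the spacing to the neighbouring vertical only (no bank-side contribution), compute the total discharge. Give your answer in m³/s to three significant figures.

5.35 m³/s

w_2 = (4.5 − 0.0)/2 = 2.25 m; q_2 = 0.27 × 0.56 × 2.25 = 0.3402 m³/s
w_3 = (7.4 − 2.5)/2 = 2.45 m; q_3 = 0.34 × 0.99 × 2.45 = 0.8247 m³/s
w_4 = (11.7 − 4.5)/2 = 3.6 m; q_4 = 0.38 × 1.20 × 3.6 = 1.642 m³/s
w_5 = (16.6 − 7.4)/2 = 4.6 m; q_5 = 0.49 × 1.13 × 4.6 = 2.547 m³/s
Stations 1, 6 contribute zero (depth or velocity is 0).
Q = Σ qᵢ = 5.353 m³/s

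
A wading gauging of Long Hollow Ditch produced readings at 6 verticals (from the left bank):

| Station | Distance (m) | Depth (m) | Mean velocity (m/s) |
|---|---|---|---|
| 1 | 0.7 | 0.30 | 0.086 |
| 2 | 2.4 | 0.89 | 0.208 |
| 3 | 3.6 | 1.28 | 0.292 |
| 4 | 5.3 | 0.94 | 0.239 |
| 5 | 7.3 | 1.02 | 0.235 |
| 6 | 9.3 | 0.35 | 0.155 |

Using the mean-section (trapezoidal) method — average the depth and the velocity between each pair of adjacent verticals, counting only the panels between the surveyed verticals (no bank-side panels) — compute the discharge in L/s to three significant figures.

1710 L/s

Panel 1-2: Δb = 1.7 m, d̄ = (0.30+0.89)/2 = 0.595, v̄ = (0.086+0.208)/2 = 0.147 → q = 1.7×0.595×0.147 = 0.1487 m³/s
Panel 2-3: Δb = 1.2 m, d̄ = (0.89+1.28)/2 = 1.085, v̄ = (0.208+0.292)/2 = 0.25 → q = 1.2×1.085×0.25 = 0.3255 m³/s
Panel 3-4: Δb = 1.7 m, d̄ = (1.28+0.94)/2 = 1.11, v̄ = (0.292+0.239)/2 = 0.2655 → q = 1.7×1.11×0.2655 = 0.5010 m³/s
Panel 4-5: Δb = 2 m, d̄ = (0.94+1.02)/2 = 0.98, v̄ = (0.239+0.235)/2 = 0.237 → q = 2×0.98×0.237 = 0.4645 m³/s
Panel 5-6: Δb = 2 m, d̄ = (1.02+0.35)/2 = 0.685, v̄ = (0.235+0.155)/2 = 0.195 → q = 2×0.685×0.195 = 0.2672 m³/s
Q = Σ q = 1.707 m³/s
= 1.707 × 1000 = 1707 L/s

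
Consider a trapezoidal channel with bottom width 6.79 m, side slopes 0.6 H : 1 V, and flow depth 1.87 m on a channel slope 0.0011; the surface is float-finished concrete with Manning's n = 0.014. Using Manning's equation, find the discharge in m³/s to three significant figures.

A = (b + z·y)·y = (6.79 + 0.6×1.87)×1.87 = 14.80 m²
P = b + 2y√(1+z²) = 6.79 + 2×1.87×√(1+0.6²) = 11.15 m
R = A/P = 14.80/11.15 = 1.327 m
Q = (1/n)·A·R^(2/3)·S^(1/2) = (1/0.014) × 14.80 × 1.327^(2/3) × 0.0011^(1/2) = 42.32 m³/s

42.3 m³/s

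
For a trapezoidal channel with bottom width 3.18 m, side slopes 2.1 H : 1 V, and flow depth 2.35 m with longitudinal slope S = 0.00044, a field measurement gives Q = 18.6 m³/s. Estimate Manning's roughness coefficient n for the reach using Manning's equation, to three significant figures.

A = (b + z·y)·y = (3.18 + 2.1×2.35)×2.35 = 19.07 m²
P = b + 2y√(1+z²) = 3.18 + 2×2.35×√(1+2.1²) = 14.11 m
R = A/P = 19.07/14.11 = 1.351 m
n = (1/Q)·A·R^(2/3)·S^(1/2) = (1/18.6) × 19.07 × 1.222 × 0.02098 = 0.02629

0.0263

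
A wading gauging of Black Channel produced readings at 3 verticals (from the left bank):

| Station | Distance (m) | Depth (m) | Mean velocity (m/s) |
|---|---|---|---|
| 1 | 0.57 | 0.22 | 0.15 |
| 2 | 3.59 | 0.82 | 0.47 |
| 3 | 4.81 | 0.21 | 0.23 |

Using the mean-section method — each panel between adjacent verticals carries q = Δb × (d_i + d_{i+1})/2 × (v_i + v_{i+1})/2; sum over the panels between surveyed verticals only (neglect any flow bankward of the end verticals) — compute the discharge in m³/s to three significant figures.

Panel 1-2: Δb = 3.02 m, d̄ = (0.22+0.82)/2 = 0.52, v̄ = (0.15+0.47)/2 = 0.31 → q = 3.02×0.52×0.31 = 0.4868 m³/s
Panel 2-3: Δb = 1.22 m, d̄ = (0.82+0.21)/2 = 0.515, v̄ = (0.47+0.23)/2 = 0.35 → q = 1.22×0.515×0.35 = 0.2199 m³/s
Q = Σ q = 0.7067 m³/s

0.707 m³/s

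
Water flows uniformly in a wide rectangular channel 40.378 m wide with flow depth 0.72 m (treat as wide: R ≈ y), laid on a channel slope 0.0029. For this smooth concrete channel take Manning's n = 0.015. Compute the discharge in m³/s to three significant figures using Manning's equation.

A = b·y = 40.378 × 0.72 = 29.07 m²
Wide channel: R ≈ y = 0.72 m
Q = (1/n)·A·R^(2/3)·S^(1/2) = (1/0.015) × 29.07 × 0.7200^(2/3) × 0.0029^(1/2) = 83.84 m³/s

83.8 m³/s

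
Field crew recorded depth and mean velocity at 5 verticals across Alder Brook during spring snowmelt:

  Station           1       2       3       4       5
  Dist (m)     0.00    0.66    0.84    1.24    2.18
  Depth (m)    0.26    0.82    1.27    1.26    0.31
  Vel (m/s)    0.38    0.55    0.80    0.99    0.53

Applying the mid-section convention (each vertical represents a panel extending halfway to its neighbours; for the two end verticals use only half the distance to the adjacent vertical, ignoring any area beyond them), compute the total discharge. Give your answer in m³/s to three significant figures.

1.43 m³/s

w_1 = (0.66 − 0.00)/2 = 0.33 m; q_1 = 0.38 × 0.26 × 0.33 = 0.03260 m³/s
w_2 = (0.84 − 0.00)/2 = 0.42 m; q_2 = 0.55 × 0.82 × 0.42 = 0.1894 m³/s
w_3 = (1.24 − 0.66)/2 = 0.29 m; q_3 = 0.80 × 1.27 × 0.29 = 0.2946 m³/s
w_4 = (2.18 − 0.84)/2 = 0.67 m; q_4 = 0.99 × 1.26 × 0.67 = 0.8358 m³/s
w_5 = (2.18 − 1.24)/2 = 0.47 m; q_5 = 0.53 × 0.31 × 0.47 = 0.07722 m³/s
Q = Σ qᵢ = 1.430 m³/s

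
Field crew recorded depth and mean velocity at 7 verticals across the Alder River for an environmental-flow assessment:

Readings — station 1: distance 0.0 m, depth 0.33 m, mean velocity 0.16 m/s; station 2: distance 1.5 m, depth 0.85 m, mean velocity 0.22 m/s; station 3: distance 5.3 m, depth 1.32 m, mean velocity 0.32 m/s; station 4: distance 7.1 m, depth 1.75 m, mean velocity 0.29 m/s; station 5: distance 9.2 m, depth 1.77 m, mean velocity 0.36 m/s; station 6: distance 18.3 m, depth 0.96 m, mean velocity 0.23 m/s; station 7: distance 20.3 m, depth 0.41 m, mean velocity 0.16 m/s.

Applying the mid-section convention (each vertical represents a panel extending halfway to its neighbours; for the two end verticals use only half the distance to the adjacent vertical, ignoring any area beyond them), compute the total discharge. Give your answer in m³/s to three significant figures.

7.57 m³/s

w_1 = (1.5 − 0.0)/2 = 0.75 m; q_1 = 0.16 × 0.33 × 0.75 = 0.03960 m³/s
w_2 = (5.3 − 0.0)/2 = 2.65 m; q_2 = 0.22 × 0.85 × 2.65 = 0.4956 m³/s
w_3 = (7.1 − 1.5)/2 = 2.8 m; q_3 = 0.32 × 1.32 × 2.8 = 1.183 m³/s
w_4 = (9.2 − 5.3)/2 = 1.95 m; q_4 = 0.29 × 1.75 × 1.95 = 0.9896 m³/s
w_5 = (18.3 − 7.1)/2 = 5.6 m; q_5 = 0.36 × 1.77 × 5.6 = 3.568 m³/s
w_6 = (20.3 − 9.2)/2 = 5.55 m; q_6 = 0.23 × 0.96 × 5.55 = 1.225 m³/s
w_7 = (20.3 − 18.3)/2 = 1 m; q_7 = 0.16 × 0.41 × 1 = 0.06560 m³/s
Q = Σ qᵢ = 7.567 m³/s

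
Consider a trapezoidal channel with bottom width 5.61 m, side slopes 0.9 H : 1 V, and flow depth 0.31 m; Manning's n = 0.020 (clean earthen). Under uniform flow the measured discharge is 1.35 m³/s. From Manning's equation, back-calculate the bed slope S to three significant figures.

0.00118

A = (b + z·y)·y = (5.61 + 0.9×0.31)×0.31 = 1.826 m²
P = b + 2y√(1+z²) = 5.61 + 2×0.31×√(1+0.9²) = 6.444 m
R = A/P = 1.826/6.444 = 0.2833 m
S = (Q·n / (1·A·R^(2/3)))² = (1.35×0.020 / (1×1.826×0.4313))² = 0.001176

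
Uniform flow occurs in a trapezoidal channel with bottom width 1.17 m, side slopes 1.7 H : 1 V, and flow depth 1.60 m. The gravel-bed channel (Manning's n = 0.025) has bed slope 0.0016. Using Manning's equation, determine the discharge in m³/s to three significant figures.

8.81 m³/s

A = (b + z·y)·y = (1.17 + 1.7×1.60)×1.60 = 6.224 m²
P = b + 2y√(1+z²) = 1.17 + 2×1.60×√(1+1.7²) = 7.481 m
R = A/P = 6.224/7.481 = 0.8319 m
Q = (1/n)·A·R^(2/3)·S^(1/2) = (1/0.025) × 6.224 × 0.8319^(2/3) × 0.0016^(1/2) = 8.809 m³/s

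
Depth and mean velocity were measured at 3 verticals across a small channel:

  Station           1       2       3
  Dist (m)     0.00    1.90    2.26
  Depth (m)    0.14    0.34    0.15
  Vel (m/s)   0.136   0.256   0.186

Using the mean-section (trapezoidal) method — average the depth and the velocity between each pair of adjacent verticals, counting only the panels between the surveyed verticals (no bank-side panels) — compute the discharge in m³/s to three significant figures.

Panel 1-2: Δb = 1.9 m, d̄ = (0.14+0.34)/2 = 0.24, v̄ = (0.136+0.256)/2 = 0.196 → q = 1.9×0.24×0.196 = 0.08938 m³/s
Panel 2-3: Δb = 0.36 m, d̄ = (0.34+0.15)/2 = 0.245, v̄ = (0.256+0.186)/2 = 0.221 → q = 0.36×0.245×0.221 = 0.01949 m³/s
Q = Σ q = 0.1089 m³/s

0.109 m³/s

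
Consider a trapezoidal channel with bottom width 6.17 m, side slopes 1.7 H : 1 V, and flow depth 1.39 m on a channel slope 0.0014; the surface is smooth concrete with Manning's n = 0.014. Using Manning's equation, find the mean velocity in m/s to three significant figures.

2.70 m/s

A = (b + z·y)·y = (6.17 + 1.7×1.39)×1.39 = 11.86 m²
P = b + 2y√(1+z²) = 6.17 + 2×1.39×√(1+1.7²) = 11.65 m
R = A/P = 11.86/11.65 = 1.018 m
Q = (1/n)·A·R^(2/3)·S^(1/2) = (1/0.014) × 11.86 × 1.018^(2/3) × 0.0014^(1/2) = 32.08 m³/s
V = Q/A = 32.08/11.86 = 2.704 m/s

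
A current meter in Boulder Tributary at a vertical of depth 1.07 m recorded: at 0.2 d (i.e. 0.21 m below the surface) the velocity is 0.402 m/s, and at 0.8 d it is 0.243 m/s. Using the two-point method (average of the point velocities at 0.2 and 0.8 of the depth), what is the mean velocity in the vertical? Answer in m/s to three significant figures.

v̄ = (0.402 + 0.243) / 2 = 0.3225 m/s

0.323 m/s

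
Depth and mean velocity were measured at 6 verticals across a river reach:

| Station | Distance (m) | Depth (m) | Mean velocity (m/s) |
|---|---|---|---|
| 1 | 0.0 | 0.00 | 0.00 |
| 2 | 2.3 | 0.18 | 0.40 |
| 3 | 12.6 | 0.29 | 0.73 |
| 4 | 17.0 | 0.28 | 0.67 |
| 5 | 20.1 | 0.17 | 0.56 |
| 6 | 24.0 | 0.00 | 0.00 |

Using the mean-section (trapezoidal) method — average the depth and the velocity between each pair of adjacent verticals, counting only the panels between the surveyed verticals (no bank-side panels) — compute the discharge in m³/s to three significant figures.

Panel 1-2: Δb = 2.3 m, d̄ = (0.00+0.18)/2 = 0.09, v̄ = (0.00+0.40)/2 = 0.2 → q = 2.3×0.09×0.2 = 0.04140 m³/s
Panel 2-3: Δb = 10.3 m, d̄ = (0.18+0.29)/2 = 0.235, v̄ = (0.40+0.73)/2 = 0.565 → q = 10.3×0.235×0.565 = 1.368 m³/s
Panel 3-4: Δb = 4.4 m, d̄ = (0.29+0.28)/2 = 0.285, v̄ = (0.73+0.67)/2 = 0.7 → q = 4.4×0.285×0.7 = 0.8778 m³/s
Panel 4-5: Δb = 3.1 m, d̄ = (0.28+0.17)/2 = 0.225, v̄ = (0.67+0.56)/2 = 0.615 → q = 3.1×0.225×0.615 = 0.4290 m³/s
Panel 5-6: Δb = 3.9 m, d̄ = (0.17+0.00)/2 = 0.085, v̄ = (0.56+0.00)/2 = 0.28 → q = 3.9×0.085×0.28 = 0.09282 m³/s
Q = Σ q = 2.809 m³/s

2.81 m³/s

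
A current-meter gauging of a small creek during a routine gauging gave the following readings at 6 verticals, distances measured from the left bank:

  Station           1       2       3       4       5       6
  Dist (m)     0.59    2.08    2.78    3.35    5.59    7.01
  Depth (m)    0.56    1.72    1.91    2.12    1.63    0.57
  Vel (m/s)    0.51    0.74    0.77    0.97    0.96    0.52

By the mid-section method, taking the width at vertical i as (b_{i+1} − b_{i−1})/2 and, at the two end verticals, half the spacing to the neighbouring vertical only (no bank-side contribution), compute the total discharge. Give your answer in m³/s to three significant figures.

8.50 m³/s

w_1 = (2.08 − 0.59)/2 = 0.745 m; q_1 = 0.51 × 0.56 × 0.745 = 0.2128 m³/s
w_2 = (2.78 − 0.59)/2 = 1.095 m; q_2 = 0.74 × 1.72 × 1.095 = 1.394 m³/s
w_3 = (3.35 − 2.08)/2 = 0.635 m; q_3 = 0.77 × 1.91 × 0.635 = 0.9339 m³/s
w_4 = (5.59 − 2.78)/2 = 1.405 m; q_4 = 0.97 × 2.12 × 1.405 = 2.889 m³/s
w_5 = (7.01 − 3.35)/2 = 1.83 m; q_5 = 0.96 × 1.63 × 1.83 = 2.864 m³/s
w_6 = (7.01 − 5.59)/2 = 0.71 m; q_6 = 0.52 × 0.57 × 0.71 = 0.2104 m³/s
Q = Σ qᵢ = 8.504 m³/s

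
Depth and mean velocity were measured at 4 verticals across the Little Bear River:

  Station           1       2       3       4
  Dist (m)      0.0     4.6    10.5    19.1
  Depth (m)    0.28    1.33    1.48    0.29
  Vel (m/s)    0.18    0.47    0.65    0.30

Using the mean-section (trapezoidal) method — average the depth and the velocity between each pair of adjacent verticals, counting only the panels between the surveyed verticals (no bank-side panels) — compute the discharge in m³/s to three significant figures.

Panel 1-2: Δb = 4.6 m, d̄ = (0.28+1.33)/2 = 0.805, v̄ = (0.18+0.47)/2 = 0.325 → q = 4.6×0.805×0.325 = 1.203 m³/s
Panel 2-3: Δb = 5.9 m, d̄ = (1.33+1.48)/2 = 1.405, v̄ = (0.47+0.65)/2 = 0.56 → q = 5.9×1.405×0.56 = 4.642 m³/s
Panel 3-4: Δb = 8.6 m, d̄ = (1.48+0.29)/2 = 0.885, v̄ = (0.65+0.30)/2 = 0.475 → q = 8.6×0.885×0.475 = 3.615 m³/s
Q = Σ q = 9.461 m³/s

9.46 m³/s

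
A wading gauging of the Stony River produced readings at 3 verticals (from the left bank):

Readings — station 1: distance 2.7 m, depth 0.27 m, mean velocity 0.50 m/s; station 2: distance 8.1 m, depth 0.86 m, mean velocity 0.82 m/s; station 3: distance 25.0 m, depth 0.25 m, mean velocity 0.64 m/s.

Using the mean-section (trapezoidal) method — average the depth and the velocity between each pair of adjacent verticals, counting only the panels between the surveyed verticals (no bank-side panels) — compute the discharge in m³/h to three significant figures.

Panel 1-2: Δb = 5.4 m, d̄ = (0.27+0.86)/2 = 0.565, v̄ = (0.50+0.82)/2 = 0.66 → q = 5.4×0.565×0.66 = 2.014 m³/s
Panel 2-3: Δb = 16.9 m, d̄ = (0.86+0.25)/2 = 0.555, v̄ = (0.82+0.64)/2 = 0.73 → q = 16.9×0.555×0.73 = 6.847 m³/s
Q = Σ q = 8.861 m³/s
= 8.861 × 3600 = 31900 m³/h

31900 m³/h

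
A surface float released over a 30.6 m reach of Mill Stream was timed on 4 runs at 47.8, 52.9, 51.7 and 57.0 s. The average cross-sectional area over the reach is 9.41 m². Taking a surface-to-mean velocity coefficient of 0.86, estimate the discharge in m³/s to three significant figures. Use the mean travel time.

4.73 m³/s

t̄ = (47.8 + 52.9 + 51.7 + 57.0) / 4 = 52.35 s
v_surface = L / t̄ = 30.6 / 52.35 = 0.5845 m/s
v_mean = 0.86 × 0.5845 = 0.5027 m/s
Q = A × v_mean = 9.41 × 0.5027 = 4.730 m³/s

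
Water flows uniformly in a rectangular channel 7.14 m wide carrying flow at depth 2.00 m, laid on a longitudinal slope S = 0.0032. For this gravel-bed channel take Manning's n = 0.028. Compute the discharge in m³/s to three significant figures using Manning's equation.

34.0 m³/s

A = b·y = 7.14 × 2.00 = 14.28 m²
P = b + 2y = 7.14 + 2×2.00 = 11.14 m
R = A/P = 14.28/11.14 = 1.282 m
Q = (1/n)·A·R^(2/3)·S^(1/2) = (1/0.028) × 14.28 × 1.282^(2/3) × 0.0032^(1/2) = 34.04 m³/s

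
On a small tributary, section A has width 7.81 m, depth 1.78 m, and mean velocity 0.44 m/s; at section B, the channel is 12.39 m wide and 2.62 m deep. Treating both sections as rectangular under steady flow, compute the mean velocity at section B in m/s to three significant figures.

Q = A₁V₁ = (7.81×1.78) × 0.44 = 6.117 m³/s
A₂ = 12.39 × 2.62 = 32.46 m²
V₂ = Q/A₂ = 6.117/32.46 = 0.1884 m/s

0.188 m/s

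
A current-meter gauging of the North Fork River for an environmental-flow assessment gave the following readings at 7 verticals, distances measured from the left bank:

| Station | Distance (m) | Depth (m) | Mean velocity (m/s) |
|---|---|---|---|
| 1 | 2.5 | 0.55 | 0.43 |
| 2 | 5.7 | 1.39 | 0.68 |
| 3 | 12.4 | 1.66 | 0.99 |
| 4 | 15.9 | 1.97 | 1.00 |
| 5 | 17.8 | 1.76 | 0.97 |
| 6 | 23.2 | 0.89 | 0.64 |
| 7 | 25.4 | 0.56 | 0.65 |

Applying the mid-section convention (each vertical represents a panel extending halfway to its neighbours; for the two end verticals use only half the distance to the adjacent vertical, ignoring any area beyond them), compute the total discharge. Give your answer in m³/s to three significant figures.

27.6 m³/s

w_1 = (5.7 − 2.5)/2 = 1.6 m; q_1 = 0.43 × 0.55 × 1.6 = 0.3784 m³/s
w_2 = (12.4 − 2.5)/2 = 4.95 m; q_2 = 0.68 × 1.39 × 4.95 = 4.679 m³/s
w_3 = (15.9 − 5.7)/2 = 5.1 m; q_3 = 0.99 × 1.66 × 5.1 = 8.381 m³/s
w_4 = (17.8 − 12.4)/2 = 2.7 m; q_4 = 1.00 × 1.97 × 2.7 = 5.319 m³/s
w_5 = (23.2 − 15.9)/2 = 3.65 m; q_5 = 0.97 × 1.76 × 3.65 = 6.231 m³/s
w_6 = (25.4 − 17.8)/2 = 3.8 m; q_6 = 0.64 × 0.89 × 3.8 = 2.164 m³/s
w_7 = (25.4 − 23.2)/2 = 1.1 m; q_7 = 0.65 × 0.56 × 1.1 = 0.4004 m³/s
Q = Σ qᵢ = 27.55 m³/s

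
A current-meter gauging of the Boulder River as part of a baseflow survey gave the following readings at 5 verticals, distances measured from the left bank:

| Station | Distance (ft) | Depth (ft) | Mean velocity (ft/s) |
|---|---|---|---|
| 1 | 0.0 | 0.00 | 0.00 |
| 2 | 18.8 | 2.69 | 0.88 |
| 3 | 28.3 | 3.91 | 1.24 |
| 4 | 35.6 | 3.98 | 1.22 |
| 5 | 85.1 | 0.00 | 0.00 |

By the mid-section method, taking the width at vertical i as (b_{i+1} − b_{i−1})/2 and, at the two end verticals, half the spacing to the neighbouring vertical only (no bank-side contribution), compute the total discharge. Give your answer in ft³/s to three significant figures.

212 ft³/s

w_2 = (28.3 − 0.0)/2 = 14.15 ft; q_2 = 0.88 × 2.69 × 14.15 = 33.50 ft³/s
w_3 = (35.6 − 18.8)/2 = 8.4 ft; q_3 = 1.24 × 3.91 × 8.4 = 40.73 ft³/s
w_4 = (85.1 − 28.3)/2 = 28.4 ft; q_4 = 1.22 × 3.98 × 28.4 = 137.9 ft³/s
Stations 1, 5 contribute zero (depth or velocity is 0).
Q = Σ qᵢ = 212.1 ft³/s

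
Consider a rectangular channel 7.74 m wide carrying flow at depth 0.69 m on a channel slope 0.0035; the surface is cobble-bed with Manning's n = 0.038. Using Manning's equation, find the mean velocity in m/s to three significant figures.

1.09 m/s

A = b·y = 7.74 × 0.69 = 5.341 m²
P = b + 2y = 7.74 + 2×0.69 = 9.120 m
R = A/P = 5.341/9.120 = 0.5856 m
Q = (1/n)·A·R^(2/3)·S^(1/2) = (1/0.038) × 5.341 × 0.5856^(2/3) × 0.0035^(1/2) = 5.820 m³/s
V = Q/A = 5.820/5.341 = 1.090 m/s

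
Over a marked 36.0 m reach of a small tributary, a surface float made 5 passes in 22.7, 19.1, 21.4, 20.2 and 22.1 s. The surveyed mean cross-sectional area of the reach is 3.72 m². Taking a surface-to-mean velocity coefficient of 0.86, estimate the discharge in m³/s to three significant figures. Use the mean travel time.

5.46 m³/s

t̄ = (22.7 + 19.1 + 21.4 + 20.2 + 22.1) / 5 = 21.1 s
v_surface = L / t̄ = 36.0 / 21.1 = 1.706 m/s
v_mean = 0.86 × 1.706 = 1.467 m/s
Q = A × v_mean = 3.72 × 1.467 = 5.458 m³/s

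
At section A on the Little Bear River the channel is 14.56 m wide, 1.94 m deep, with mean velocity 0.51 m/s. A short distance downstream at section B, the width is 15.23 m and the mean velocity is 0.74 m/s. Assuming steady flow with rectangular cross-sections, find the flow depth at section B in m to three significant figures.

1.28 m

Q = A₁V₁ = (14.56×1.94) × 0.51 = 14.41 m³/s
d₂ = Q/(b₂ V₂) = 14.41/(15.23×0.74) = 1.278 m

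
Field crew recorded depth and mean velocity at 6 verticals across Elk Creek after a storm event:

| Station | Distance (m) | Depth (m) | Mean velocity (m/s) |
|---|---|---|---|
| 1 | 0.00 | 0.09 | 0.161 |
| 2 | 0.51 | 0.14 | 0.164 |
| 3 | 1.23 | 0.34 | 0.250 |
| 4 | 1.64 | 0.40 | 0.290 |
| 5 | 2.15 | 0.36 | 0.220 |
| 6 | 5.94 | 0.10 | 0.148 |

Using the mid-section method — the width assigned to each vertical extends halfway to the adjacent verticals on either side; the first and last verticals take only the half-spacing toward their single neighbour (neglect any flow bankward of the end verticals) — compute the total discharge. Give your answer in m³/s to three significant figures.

0.318 m³/s

w_1 = (0.51 − 0.00)/2 = 0.255 m; q_1 = 0.161 × 0.09 × 0.255 = 0.003695 m³/s
w_2 = (1.23 − 0.00)/2 = 0.615 m; q_2 = 0.164 × 0.14 × 0.615 = 0.01412 m³/s
w_3 = (1.64 − 0.51)/2 = 0.565 m; q_3 = 0.250 × 0.34 × 0.565 = 0.04803 m³/s
w_4 = (2.15 − 1.23)/2 = 0.46 m; q_4 = 0.290 × 0.40 × 0.46 = 0.05336 m³/s
w_5 = (5.94 − 1.64)/2 = 2.15 m; q_5 = 0.220 × 0.36 × 2.15 = 0.1703 m³/s
w_6 = (5.94 − 2.15)/2 = 1.895 m; q_6 = 0.148 × 0.10 × 1.895 = 0.02805 m³/s
Q = Σ qᵢ = 0.3175 m³/s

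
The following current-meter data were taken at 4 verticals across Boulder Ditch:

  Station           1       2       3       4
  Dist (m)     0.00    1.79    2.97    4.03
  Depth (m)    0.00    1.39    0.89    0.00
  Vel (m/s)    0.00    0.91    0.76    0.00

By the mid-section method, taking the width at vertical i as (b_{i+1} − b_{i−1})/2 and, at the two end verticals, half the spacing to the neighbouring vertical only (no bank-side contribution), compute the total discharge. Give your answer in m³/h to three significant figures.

9490 m³/h

w_2 = (2.97 − 0.00)/2 = 1.485 m; q_2 = 0.91 × 1.39 × 1.485 = 1.878 m³/s
w_3 = (4.03 − 1.79)/2 = 1.12 m; q_3 = 0.76 × 0.89 × 1.12 = 0.7576 m³/s
Stations 1, 4 contribute zero (depth or velocity is 0).
Q = Σ qᵢ = 2.636 m³/s
= 2.636 × 3600 = 9489 m³/h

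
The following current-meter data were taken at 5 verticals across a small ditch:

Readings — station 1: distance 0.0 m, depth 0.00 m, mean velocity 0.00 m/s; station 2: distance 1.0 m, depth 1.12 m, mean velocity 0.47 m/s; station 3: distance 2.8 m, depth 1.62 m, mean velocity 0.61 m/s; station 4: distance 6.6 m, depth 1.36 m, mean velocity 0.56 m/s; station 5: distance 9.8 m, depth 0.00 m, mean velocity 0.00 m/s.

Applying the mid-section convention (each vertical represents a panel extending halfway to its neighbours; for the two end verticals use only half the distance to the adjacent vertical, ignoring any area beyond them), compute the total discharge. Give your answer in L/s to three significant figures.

6170 L/s

w_2 = (2.8 − 0.0)/2 = 1.4 m; q_2 = 0.47 × 1.12 × 1.4 = 0.7370 m³/s
w_3 = (6.6 − 1.0)/2 = 2.8 m; q_3 = 0.61 × 1.62 × 2.8 = 2.767 m³/s
w_4 = (9.8 − 2.8)/2 = 3.5 m; q_4 = 0.56 × 1.36 × 3.5 = 2.666 m³/s
Stations 1, 5 contribute zero (depth or velocity is 0).
Q = Σ qᵢ = 6.170 m³/s
= 6.170 × 1000 = 6170 L/s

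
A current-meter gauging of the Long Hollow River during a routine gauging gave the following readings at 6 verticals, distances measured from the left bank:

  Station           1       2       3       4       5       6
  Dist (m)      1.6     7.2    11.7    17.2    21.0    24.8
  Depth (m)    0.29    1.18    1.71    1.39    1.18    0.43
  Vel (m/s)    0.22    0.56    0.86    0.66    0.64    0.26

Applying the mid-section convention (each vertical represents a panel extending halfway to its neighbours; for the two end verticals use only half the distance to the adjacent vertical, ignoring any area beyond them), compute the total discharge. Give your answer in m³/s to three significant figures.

18.2 m³/s

w_1 = (7.2 − 1.6)/2 = 2.8 m; q_1 = 0.22 × 0.29 × 2.8 = 0.1786 m³/s
w_2 = (11.7 − 1.6)/2 = 5.05 m; q_2 = 0.56 × 1.18 × 5.05 = 3.337 m³/s
w_3 = (17.2 − 7.2)/2 = 5 m; q_3 = 0.86 × 1.71 × 5 = 7.353 m³/s
w_4 = (21.0 − 11.7)/2 = 4.65 m; q_4 = 0.66 × 1.39 × 4.65 = 4.266 m³/s
w_5 = (24.8 − 17.2)/2 = 3.8 m; q_5 = 0.64 × 1.18 × 3.8 = 2.870 m³/s
w_6 = (24.8 − 21.0)/2 = 1.9 m; q_6 = 0.26 × 0.43 × 1.9 = 0.2124 m³/s
Q = Σ qᵢ = 18.22 m³/s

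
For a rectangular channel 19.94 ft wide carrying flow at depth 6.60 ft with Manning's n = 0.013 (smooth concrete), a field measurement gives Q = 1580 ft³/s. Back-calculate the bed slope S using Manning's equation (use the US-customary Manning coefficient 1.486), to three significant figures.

0.00175

A = b·y = 19.94 × 6.60 = 131.6 ft²
P = b + 2y = 19.94 + 2×6.60 = 33.14 ft
R = A/P = 131.6/33.14 = 3.971 ft
S = (Q·n / (1.486·A·R^(2/3)))² = (1580×0.013 / (1.486×131.6×2.508))² = 0.001754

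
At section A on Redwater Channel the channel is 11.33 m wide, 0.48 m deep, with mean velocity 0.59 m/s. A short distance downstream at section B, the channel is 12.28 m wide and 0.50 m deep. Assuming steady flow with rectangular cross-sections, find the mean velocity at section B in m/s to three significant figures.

0.523 m/s

Q = A₁V₁ = (11.33×0.48) × 0.59 = 3.209 m³/s
A₂ = 12.28 × 0.50 = 6.140 m²
V₂ = Q/A₂ = 3.209/6.140 = 0.5226 m/s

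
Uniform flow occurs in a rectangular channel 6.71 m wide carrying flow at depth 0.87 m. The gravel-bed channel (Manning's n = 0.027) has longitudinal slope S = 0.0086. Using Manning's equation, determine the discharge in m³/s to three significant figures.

15.7 m³/s

A = b·y = 6.71 × 0.87 = 5.838 m²
P = b + 2y = 6.71 + 2×0.87 = 8.450 m
R = A/P = 5.838/8.450 = 0.6909 m
Q = (1/n)·A·R^(2/3)·S^(1/2) = (1/0.027) × 5.838 × 0.6909^(2/3) × 0.0086^(1/2) = 15.67 m³/s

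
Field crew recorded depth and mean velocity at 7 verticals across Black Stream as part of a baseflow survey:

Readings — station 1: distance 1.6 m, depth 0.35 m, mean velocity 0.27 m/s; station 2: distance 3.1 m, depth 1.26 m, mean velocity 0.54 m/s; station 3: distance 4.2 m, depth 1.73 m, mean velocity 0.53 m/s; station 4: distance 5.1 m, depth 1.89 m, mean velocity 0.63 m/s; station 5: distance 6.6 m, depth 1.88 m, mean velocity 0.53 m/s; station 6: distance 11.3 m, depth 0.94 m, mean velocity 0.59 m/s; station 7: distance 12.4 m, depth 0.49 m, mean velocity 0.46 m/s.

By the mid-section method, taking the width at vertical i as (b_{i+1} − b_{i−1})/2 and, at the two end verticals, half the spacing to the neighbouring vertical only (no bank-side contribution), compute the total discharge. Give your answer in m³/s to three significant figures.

w_1 = (3.1 − 1.6)/2 = 0.75 m; q_1 = 0.27 × 0.35 × 0.75 = 0.07088 m³/s
w_2 = (4.2 − 1.6)/2 = 1.3 m; q_2 = 0.54 × 1.26 × 1.3 = 0.8845 m³/s
w_3 = (5.1 − 3.1)/2 = 1 m; q_3 = 0.53 × 1.73 × 1 = 0.9169 m³/s
w_4 = (6.6 − 4.2)/2 = 1.2 m; q_4 = 0.63 × 1.89 × 1.2 = 1.429 m³/s
w_5 = (11.3 − 5.1)/2 = 3.1 m; q_5 = 0.53 × 1.88 × 3.1 = 3.089 m³/s
w_6 = (12.4 − 6.6)/2 = 2.9 m; q_6 = 0.59 × 0.94 × 2.9 = 1.608 m³/s
w_7 = (12.4 − 11.3)/2 = 0.55 m; q_7 = 0.46 × 0.49 × 0.55 = 0.1240 m³/s
Q = Σ qᵢ = 8.122 m³/s

8.12 m³/s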